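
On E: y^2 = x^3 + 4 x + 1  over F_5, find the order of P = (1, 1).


Compute successive multiples of P until we hit O:
  1P = (1, 1)
  2P = (4, 1)
  3P = (0, 4)
  4P = (3, 0)
  5P = (0, 1)
  6P = (4, 4)
  7P = (1, 4)
  8P = O

ord(P) = 8


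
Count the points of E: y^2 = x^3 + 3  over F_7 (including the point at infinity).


For each x in F_7, count y with y^2 = x^3 + 0 x + 3 mod 7:
  x = 1: RHS = 4, y in [2, 5]  -> 2 point(s)
  x = 2: RHS = 4, y in [2, 5]  -> 2 point(s)
  x = 3: RHS = 2, y in [3, 4]  -> 2 point(s)
  x = 4: RHS = 4, y in [2, 5]  -> 2 point(s)
  x = 5: RHS = 2, y in [3, 4]  -> 2 point(s)
  x = 6: RHS = 2, y in [3, 4]  -> 2 point(s)
Affine points: 12. Add the point at infinity: total = 13.

#E(F_7) = 13


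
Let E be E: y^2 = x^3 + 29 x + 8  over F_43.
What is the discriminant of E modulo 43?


4 a^3 + 27 b^2 = 4*29^3 + 27*8^2 = 97556 + 1728 = 99284
Delta = -16 * (99284) = -1588544
Delta mod 43 = 5

Delta = 5 (mod 43)


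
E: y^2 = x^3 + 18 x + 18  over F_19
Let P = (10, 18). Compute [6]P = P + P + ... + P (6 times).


k = 6 = 110_2 (binary, LSB first: 011)
Double-and-add from P = (10, 18):
  bit 0 = 0: acc unchanged = O
  bit 1 = 1: acc = O + (10, 1) = (10, 1)
  bit 2 = 1: acc = (10, 1) + (10, 18) = O

6P = O


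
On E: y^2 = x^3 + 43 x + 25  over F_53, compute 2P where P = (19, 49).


Doubling: s = (3 x1^2 + a) / (2 y1)
s = (3*19^2 + 43) / (2*49) mod 53 = 5
x3 = s^2 - 2 x1 mod 53 = 5^2 - 2*19 = 40
y3 = s (x1 - x3) - y1 mod 53 = 5 * (19 - 40) - 49 = 5

2P = (40, 5)


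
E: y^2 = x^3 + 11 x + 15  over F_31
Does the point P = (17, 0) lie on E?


Check whether y^2 = x^3 + 11 x + 15 (mod 31) for (x, y) = (17, 0).
LHS: y^2 = 0^2 mod 31 = 0
RHS: x^3 + 11 x + 15 = 17^3 + 11*17 + 15 mod 31 = 0
LHS = RHS

Yes, on the curve


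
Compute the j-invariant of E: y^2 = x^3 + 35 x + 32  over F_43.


Delta = -16(4 a^3 + 27 b^2) mod 43 = 18
-1728 * (4 a)^3 = -1728 * (4*35)^3 mod 43 = 16
j = 16 * 18^(-1) mod 43 = 20

j = 20 (mod 43)


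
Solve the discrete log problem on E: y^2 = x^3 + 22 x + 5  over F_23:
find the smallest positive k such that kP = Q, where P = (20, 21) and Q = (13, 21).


Enumerate multiples of P until we hit Q = (13, 21):
  1P = (20, 21)
  2P = (8, 16)
  3P = (3, 11)
  4P = (13, 21)
Match found at i = 4.

k = 4


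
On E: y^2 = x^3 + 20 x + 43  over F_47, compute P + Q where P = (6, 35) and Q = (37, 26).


P != Q, so use the chord formula.
s = (y2 - y1) / (x2 - x1) = (38) / (31) mod 47 = 27
x3 = s^2 - x1 - x2 mod 47 = 27^2 - 6 - 37 = 28
y3 = s (x1 - x3) - y1 mod 47 = 27 * (6 - 28) - 35 = 29

P + Q = (28, 29)


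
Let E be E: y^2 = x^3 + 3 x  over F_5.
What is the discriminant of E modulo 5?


4 a^3 + 27 b^2 = 4*3^3 + 27*0^2 = 108 + 0 = 108
Delta = -16 * (108) = -1728
Delta mod 5 = 2

Delta = 2 (mod 5)


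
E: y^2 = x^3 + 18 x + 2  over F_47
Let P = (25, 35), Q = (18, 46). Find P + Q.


P != Q, so use the chord formula.
s = (y2 - y1) / (x2 - x1) = (11) / (40) mod 47 = 32
x3 = s^2 - x1 - x2 mod 47 = 32^2 - 25 - 18 = 41
y3 = s (x1 - x3) - y1 mod 47 = 32 * (25 - 41) - 35 = 17

P + Q = (41, 17)


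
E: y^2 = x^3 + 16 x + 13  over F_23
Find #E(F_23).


For each x in F_23, count y with y^2 = x^3 + 16 x + 13 mod 23:
  x = 0: RHS = 13, y in [6, 17]  -> 2 point(s)
  x = 4: RHS = 3, y in [7, 16]  -> 2 point(s)
  x = 6: RHS = 3, y in [7, 16]  -> 2 point(s)
  x = 7: RHS = 8, y in [10, 13]  -> 2 point(s)
  x = 8: RHS = 9, y in [3, 20]  -> 2 point(s)
  x = 9: RHS = 12, y in [9, 14]  -> 2 point(s)
  x = 10: RHS = 0, y in [0]  -> 1 point(s)
  x = 11: RHS = 2, y in [5, 18]  -> 2 point(s)
  x = 12: RHS = 1, y in [1, 22]  -> 2 point(s)
  x = 13: RHS = 3, y in [7, 16]  -> 2 point(s)
  x = 16: RHS = 18, y in [8, 15]  -> 2 point(s)
  x = 17: RHS = 0, y in [0]  -> 1 point(s)
  x = 19: RHS = 0, y in [0]  -> 1 point(s)
Affine points: 23. Add the point at infinity: total = 24.

#E(F_23) = 24


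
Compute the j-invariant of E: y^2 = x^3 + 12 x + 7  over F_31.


Delta = -16(4 a^3 + 27 b^2) mod 31 = 21
-1728 * (4 a)^3 = -1728 * (4*12)^3 mod 31 = 27
j = 27 * 21^(-1) mod 31 = 19

j = 19 (mod 31)


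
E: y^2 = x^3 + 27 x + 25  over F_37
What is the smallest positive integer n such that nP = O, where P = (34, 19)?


Compute successive multiples of P until we hit O:
  1P = (34, 19)
  2P = (36, 21)
  3P = (5, 10)
  4P = (1, 4)
  5P = (23, 23)
  6P = (26, 5)
  7P = (24, 17)
  8P = (19, 21)
  ... (continuing to 18P)
  18P = O

ord(P) = 18


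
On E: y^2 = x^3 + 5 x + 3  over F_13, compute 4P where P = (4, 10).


k = 4 = 100_2 (binary, LSB first: 001)
Double-and-add from P = (4, 10):
  bit 0 = 0: acc unchanged = O
  bit 1 = 0: acc unchanged = O
  bit 2 = 1: acc = O + (9, 7) = (9, 7)

4P = (9, 7)


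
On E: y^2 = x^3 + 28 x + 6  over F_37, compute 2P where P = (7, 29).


Doubling: s = (3 x1^2 + a) / (2 y1)
s = (3*7^2 + 28) / (2*29) mod 37 = 33
x3 = s^2 - 2 x1 mod 37 = 33^2 - 2*7 = 2
y3 = s (x1 - x3) - y1 mod 37 = 33 * (7 - 2) - 29 = 25

2P = (2, 25)


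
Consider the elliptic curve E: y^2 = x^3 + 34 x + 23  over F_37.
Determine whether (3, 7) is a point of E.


Check whether y^2 = x^3 + 34 x + 23 (mod 37) for (x, y) = (3, 7).
LHS: y^2 = 7^2 mod 37 = 12
RHS: x^3 + 34 x + 23 = 3^3 + 34*3 + 23 mod 37 = 4
LHS != RHS

No, not on the curve


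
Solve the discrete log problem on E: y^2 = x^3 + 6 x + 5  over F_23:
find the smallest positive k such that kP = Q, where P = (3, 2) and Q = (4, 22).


Enumerate multiples of P until we hit Q = (4, 22):
  1P = (3, 2)
  2P = (6, 2)
  3P = (14, 21)
  4P = (1, 14)
  5P = (9, 11)
  6P = (19, 20)
  7P = (17, 11)
  8P = (4, 22)
Match found at i = 8.

k = 8


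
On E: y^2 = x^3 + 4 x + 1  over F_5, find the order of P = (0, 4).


Compute successive multiples of P until we hit O:
  1P = (0, 4)
  2P = (4, 4)
  3P = (1, 1)
  4P = (3, 0)
  5P = (1, 4)
  6P = (4, 1)
  7P = (0, 1)
  8P = O

ord(P) = 8


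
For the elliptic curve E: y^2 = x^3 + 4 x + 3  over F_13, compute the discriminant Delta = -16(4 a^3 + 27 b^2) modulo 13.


4 a^3 + 27 b^2 = 4*4^3 + 27*3^2 = 256 + 243 = 499
Delta = -16 * (499) = -7984
Delta mod 13 = 11

Delta = 11 (mod 13)


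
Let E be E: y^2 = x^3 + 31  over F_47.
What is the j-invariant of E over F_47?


Delta = -16(4 a^3 + 27 b^2) mod 47 = 46
-1728 * (4 a)^3 = -1728 * (4*0)^3 mod 47 = 0
j = 0 * 46^(-1) mod 47 = 0

j = 0 (mod 47)


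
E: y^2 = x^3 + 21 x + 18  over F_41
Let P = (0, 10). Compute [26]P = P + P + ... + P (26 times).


k = 26 = 11010_2 (binary, LSB first: 01011)
Double-and-add from P = (0, 10):
  bit 0 = 0: acc unchanged = O
  bit 1 = 1: acc = O + (1, 32) = (1, 32)
  bit 2 = 0: acc unchanged = (1, 32)
  bit 3 = 1: acc = (1, 32) + (23, 32) = (17, 9)
  bit 4 = 1: acc = (17, 9) + (26, 31) = (6, 27)

26P = (6, 27)


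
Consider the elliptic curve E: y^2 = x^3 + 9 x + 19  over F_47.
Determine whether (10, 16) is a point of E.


Check whether y^2 = x^3 + 9 x + 19 (mod 47) for (x, y) = (10, 16).
LHS: y^2 = 16^2 mod 47 = 21
RHS: x^3 + 9 x + 19 = 10^3 + 9*10 + 19 mod 47 = 28
LHS != RHS

No, not on the curve


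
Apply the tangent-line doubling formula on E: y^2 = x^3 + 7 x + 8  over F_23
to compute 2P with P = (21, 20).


Doubling: s = (3 x1^2 + a) / (2 y1)
s = (3*21^2 + 7) / (2*20) mod 23 = 16
x3 = s^2 - 2 x1 mod 23 = 16^2 - 2*21 = 7
y3 = s (x1 - x3) - y1 mod 23 = 16 * (21 - 7) - 20 = 20

2P = (7, 20)


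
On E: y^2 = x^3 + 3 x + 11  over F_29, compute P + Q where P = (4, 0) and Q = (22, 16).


P != Q, so use the chord formula.
s = (y2 - y1) / (x2 - x1) = (16) / (18) mod 29 = 17
x3 = s^2 - x1 - x2 mod 29 = 17^2 - 4 - 22 = 2
y3 = s (x1 - x3) - y1 mod 29 = 17 * (4 - 2) - 0 = 5

P + Q = (2, 5)


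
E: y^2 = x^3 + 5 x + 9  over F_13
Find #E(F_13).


For each x in F_13, count y with y^2 = x^3 + 5 x + 9 mod 13:
  x = 0: RHS = 9, y in [3, 10]  -> 2 point(s)
  x = 2: RHS = 1, y in [1, 12]  -> 2 point(s)
  x = 3: RHS = 12, y in [5, 8]  -> 2 point(s)
  x = 5: RHS = 3, y in [4, 9]  -> 2 point(s)
  x = 7: RHS = 10, y in [6, 7]  -> 2 point(s)
  x = 9: RHS = 3, y in [4, 9]  -> 2 point(s)
  x = 11: RHS = 4, y in [2, 11]  -> 2 point(s)
  x = 12: RHS = 3, y in [4, 9]  -> 2 point(s)
Affine points: 16. Add the point at infinity: total = 17.

#E(F_13) = 17


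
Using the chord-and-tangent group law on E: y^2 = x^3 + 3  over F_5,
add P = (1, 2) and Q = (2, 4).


P != Q, so use the chord formula.
s = (y2 - y1) / (x2 - x1) = (2) / (1) mod 5 = 2
x3 = s^2 - x1 - x2 mod 5 = 2^2 - 1 - 2 = 1
y3 = s (x1 - x3) - y1 mod 5 = 2 * (1 - 1) - 2 = 3

P + Q = (1, 3)


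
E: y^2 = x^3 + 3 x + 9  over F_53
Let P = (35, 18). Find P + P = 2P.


Doubling: s = (3 x1^2 + a) / (2 y1)
s = (3*35^2 + 3) / (2*18) mod 53 = 5
x3 = s^2 - 2 x1 mod 53 = 5^2 - 2*35 = 8
y3 = s (x1 - x3) - y1 mod 53 = 5 * (35 - 8) - 18 = 11

2P = (8, 11)


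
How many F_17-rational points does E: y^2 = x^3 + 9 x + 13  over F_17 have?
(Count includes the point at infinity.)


For each x in F_17, count y with y^2 = x^3 + 9 x + 13 mod 17:
  x = 0: RHS = 13, y in [8, 9]  -> 2 point(s)
  x = 3: RHS = 16, y in [4, 13]  -> 2 point(s)
  x = 5: RHS = 13, y in [8, 9]  -> 2 point(s)
  x = 8: RHS = 2, y in [6, 11]  -> 2 point(s)
  x = 10: RHS = 15, y in [7, 10]  -> 2 point(s)
  x = 11: RHS = 15, y in [7, 10]  -> 2 point(s)
  x = 12: RHS = 13, y in [8, 9]  -> 2 point(s)
  x = 13: RHS = 15, y in [7, 10]  -> 2 point(s)
  x = 15: RHS = 4, y in [2, 15]  -> 2 point(s)
Affine points: 18. Add the point at infinity: total = 19.

#E(F_17) = 19


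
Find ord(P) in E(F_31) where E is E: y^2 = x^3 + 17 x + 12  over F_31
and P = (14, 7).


Compute successive multiples of P until we hit O:
  1P = (14, 7)
  2P = (10, 2)
  3P = (26, 9)
  4P = (16, 3)
  5P = (5, 6)
  6P = (30, 5)
  7P = (3, 11)
  8P = (19, 23)
  ... (continuing to 33P)
  33P = O

ord(P) = 33


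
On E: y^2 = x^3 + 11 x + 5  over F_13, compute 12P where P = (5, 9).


k = 12 = 1100_2 (binary, LSB first: 0011)
Double-and-add from P = (5, 9):
  bit 0 = 0: acc unchanged = O
  bit 1 = 0: acc unchanged = O
  bit 2 = 1: acc = O + (6, 12) = (6, 12)
  bit 3 = 1: acc = (6, 12) + (2, 10) = (2, 3)

12P = (2, 3)


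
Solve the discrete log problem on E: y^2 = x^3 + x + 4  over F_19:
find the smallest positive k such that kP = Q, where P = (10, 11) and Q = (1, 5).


Enumerate multiples of P until we hit Q = (1, 5):
  1P = (10, 11)
  2P = (0, 17)
  3P = (1, 14)
  4P = (6, 13)
  5P = (8, 7)
  6P = (5, 18)
  7P = (9, 18)
  8P = (11, 15)
  9P = (14, 11)
  10P = (14, 8)
  11P = (11, 4)
  12P = (9, 1)
  13P = (5, 1)
  14P = (8, 12)
  15P = (6, 6)
  16P = (1, 5)
Match found at i = 16.

k = 16


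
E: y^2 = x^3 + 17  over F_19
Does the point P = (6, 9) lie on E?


Check whether y^2 = x^3 + 0 x + 17 (mod 19) for (x, y) = (6, 9).
LHS: y^2 = 9^2 mod 19 = 5
RHS: x^3 + 0 x + 17 = 6^3 + 0*6 + 17 mod 19 = 5
LHS = RHS

Yes, on the curve


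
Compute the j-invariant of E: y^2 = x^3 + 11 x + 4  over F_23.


Delta = -16(4 a^3 + 27 b^2) mod 23 = 19
-1728 * (4 a)^3 = -1728 * (4*11)^3 mod 23 = 1
j = 1 * 19^(-1) mod 23 = 17

j = 17 (mod 23)


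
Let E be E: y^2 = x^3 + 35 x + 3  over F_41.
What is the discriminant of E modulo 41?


4 a^3 + 27 b^2 = 4*35^3 + 27*3^2 = 171500 + 243 = 171743
Delta = -16 * (171743) = -2747888
Delta mod 41 = 14

Delta = 14 (mod 41)


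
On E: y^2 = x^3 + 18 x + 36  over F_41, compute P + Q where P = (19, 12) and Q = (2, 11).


P != Q, so use the chord formula.
s = (y2 - y1) / (x2 - x1) = (40) / (24) mod 41 = 29
x3 = s^2 - x1 - x2 mod 41 = 29^2 - 19 - 2 = 0
y3 = s (x1 - x3) - y1 mod 41 = 29 * (19 - 0) - 12 = 6

P + Q = (0, 6)


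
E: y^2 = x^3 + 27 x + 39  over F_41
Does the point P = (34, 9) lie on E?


Check whether y^2 = x^3 + 27 x + 39 (mod 41) for (x, y) = (34, 9).
LHS: y^2 = 9^2 mod 41 = 40
RHS: x^3 + 27 x + 39 = 34^3 + 27*34 + 39 mod 41 = 40
LHS = RHS

Yes, on the curve


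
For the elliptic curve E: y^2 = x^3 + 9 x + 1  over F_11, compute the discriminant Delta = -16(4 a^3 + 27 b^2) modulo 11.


4 a^3 + 27 b^2 = 4*9^3 + 27*1^2 = 2916 + 27 = 2943
Delta = -16 * (2943) = -47088
Delta mod 11 = 3

Delta = 3 (mod 11)


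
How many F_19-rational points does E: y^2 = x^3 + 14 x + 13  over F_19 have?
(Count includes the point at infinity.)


For each x in F_19, count y with y^2 = x^3 + 14 x + 13 mod 19:
  x = 1: RHS = 9, y in [3, 16]  -> 2 point(s)
  x = 2: RHS = 11, y in [7, 12]  -> 2 point(s)
  x = 3: RHS = 6, y in [5, 14]  -> 2 point(s)
  x = 4: RHS = 0, y in [0]  -> 1 point(s)
  x = 6: RHS = 9, y in [3, 16]  -> 2 point(s)
  x = 7: RHS = 17, y in [6, 13]  -> 2 point(s)
  x = 11: RHS = 16, y in [4, 15]  -> 2 point(s)
  x = 12: RHS = 9, y in [3, 16]  -> 2 point(s)
  x = 13: RHS = 17, y in [6, 13]  -> 2 point(s)
  x = 15: RHS = 7, y in [8, 11]  -> 2 point(s)
  x = 16: RHS = 1, y in [1, 18]  -> 2 point(s)
  x = 18: RHS = 17, y in [6, 13]  -> 2 point(s)
Affine points: 23. Add the point at infinity: total = 24.

#E(F_19) = 24


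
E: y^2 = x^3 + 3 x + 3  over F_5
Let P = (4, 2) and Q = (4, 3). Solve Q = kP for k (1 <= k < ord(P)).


Enumerate multiples of P until we hit Q = (4, 3):
  1P = (4, 2)
  2P = (3, 2)
  3P = (3, 3)
  4P = (4, 3)
Match found at i = 4.

k = 4


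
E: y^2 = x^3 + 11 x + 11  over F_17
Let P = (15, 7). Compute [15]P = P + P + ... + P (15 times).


k = 15 = 1111_2 (binary, LSB first: 1111)
Double-and-add from P = (15, 7):
  bit 0 = 1: acc = O + (15, 7) = (15, 7)
  bit 1 = 1: acc = (15, 7) + (8, 13) = (10, 13)
  bit 2 = 1: acc = (10, 13) + (5, 15) = (11, 1)
  bit 3 = 1: acc = (11, 1) + (6, 15) = (16, 13)

15P = (16, 13)


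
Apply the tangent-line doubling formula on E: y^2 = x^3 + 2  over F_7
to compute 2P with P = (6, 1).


Doubling: s = (3 x1^2 + a) / (2 y1)
s = (3*6^2 + 0) / (2*1) mod 7 = 5
x3 = s^2 - 2 x1 mod 7 = 5^2 - 2*6 = 6
y3 = s (x1 - x3) - y1 mod 7 = 5 * (6 - 6) - 1 = 6

2P = (6, 6)


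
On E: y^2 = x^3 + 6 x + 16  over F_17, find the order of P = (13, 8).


Compute successive multiples of P until we hit O:
  1P = (13, 8)
  2P = (0, 4)
  3P = (5, 1)
  4P = (8, 7)
  5P = (11, 6)
  6P = (11, 11)
  7P = (8, 10)
  8P = (5, 16)
  ... (continuing to 11P)
  11P = O

ord(P) = 11


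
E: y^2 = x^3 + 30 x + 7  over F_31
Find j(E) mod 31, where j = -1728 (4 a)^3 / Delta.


Delta = -16(4 a^3 + 27 b^2) mod 31 = 7
-1728 * (4 a)^3 = -1728 * (4*30)^3 mod 31 = 15
j = 15 * 7^(-1) mod 31 = 11

j = 11 (mod 31)


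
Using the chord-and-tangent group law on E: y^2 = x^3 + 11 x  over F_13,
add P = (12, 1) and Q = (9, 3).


P != Q, so use the chord formula.
s = (y2 - y1) / (x2 - x1) = (2) / (10) mod 13 = 8
x3 = s^2 - x1 - x2 mod 13 = 8^2 - 12 - 9 = 4
y3 = s (x1 - x3) - y1 mod 13 = 8 * (12 - 4) - 1 = 11

P + Q = (4, 11)


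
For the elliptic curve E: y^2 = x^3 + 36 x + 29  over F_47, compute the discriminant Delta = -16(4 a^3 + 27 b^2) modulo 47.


4 a^3 + 27 b^2 = 4*36^3 + 27*29^2 = 186624 + 22707 = 209331
Delta = -16 * (209331) = -3349296
Delta mod 47 = 18

Delta = 18 (mod 47)


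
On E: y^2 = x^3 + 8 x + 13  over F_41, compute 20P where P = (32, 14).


k = 20 = 10100_2 (binary, LSB first: 00101)
Double-and-add from P = (32, 14):
  bit 0 = 0: acc unchanged = O
  bit 1 = 0: acc unchanged = O
  bit 2 = 1: acc = O + (13, 31) = (13, 31)
  bit 3 = 0: acc unchanged = (13, 31)
  bit 4 = 1: acc = (13, 31) + (7, 24) = (3, 8)

20P = (3, 8)


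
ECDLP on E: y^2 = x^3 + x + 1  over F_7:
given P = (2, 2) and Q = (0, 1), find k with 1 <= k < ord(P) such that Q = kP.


Enumerate multiples of P until we hit Q = (0, 1):
  1P = (2, 2)
  2P = (0, 1)
Match found at i = 2.

k = 2


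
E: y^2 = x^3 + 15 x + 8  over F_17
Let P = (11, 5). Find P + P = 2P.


Doubling: s = (3 x1^2 + a) / (2 y1)
s = (3*11^2 + 15) / (2*5) mod 17 = 14
x3 = s^2 - 2 x1 mod 17 = 14^2 - 2*11 = 4
y3 = s (x1 - x3) - y1 mod 17 = 14 * (11 - 4) - 5 = 8

2P = (4, 8)


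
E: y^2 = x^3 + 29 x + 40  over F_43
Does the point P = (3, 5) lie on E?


Check whether y^2 = x^3 + 29 x + 40 (mod 43) for (x, y) = (3, 5).
LHS: y^2 = 5^2 mod 43 = 25
RHS: x^3 + 29 x + 40 = 3^3 + 29*3 + 40 mod 43 = 25
LHS = RHS

Yes, on the curve


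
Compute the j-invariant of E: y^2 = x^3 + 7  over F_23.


Delta = -16(4 a^3 + 27 b^2) mod 23 = 15
-1728 * (4 a)^3 = -1728 * (4*0)^3 mod 23 = 0
j = 0 * 15^(-1) mod 23 = 0

j = 0 (mod 23)


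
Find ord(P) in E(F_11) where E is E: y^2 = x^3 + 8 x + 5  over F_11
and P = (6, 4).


Compute successive multiples of P until we hit O:
  1P = (6, 4)
  2P = (3, 1)
  3P = (3, 10)
  4P = (6, 7)
  5P = O

ord(P) = 5


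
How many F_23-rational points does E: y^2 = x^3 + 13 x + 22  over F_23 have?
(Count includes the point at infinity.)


For each x in F_23, count y with y^2 = x^3 + 13 x + 22 mod 23:
  x = 1: RHS = 13, y in [6, 17]  -> 2 point(s)
  x = 4: RHS = 0, y in [0]  -> 1 point(s)
  x = 10: RHS = 2, y in [5, 18]  -> 2 point(s)
  x = 11: RHS = 1, y in [1, 22]  -> 2 point(s)
  x = 14: RHS = 4, y in [2, 21]  -> 2 point(s)
  x = 15: RHS = 4, y in [2, 21]  -> 2 point(s)
  x = 16: RHS = 2, y in [5, 18]  -> 2 point(s)
  x = 17: RHS = 4, y in [2, 21]  -> 2 point(s)
  x = 18: RHS = 16, y in [4, 19]  -> 2 point(s)
  x = 20: RHS = 2, y in [5, 18]  -> 2 point(s)
  x = 22: RHS = 8, y in [10, 13]  -> 2 point(s)
Affine points: 21. Add the point at infinity: total = 22.

#E(F_23) = 22


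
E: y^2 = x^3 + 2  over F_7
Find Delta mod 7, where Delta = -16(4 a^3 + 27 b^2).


4 a^3 + 27 b^2 = 4*0^3 + 27*2^2 = 0 + 108 = 108
Delta = -16 * (108) = -1728
Delta mod 7 = 1

Delta = 1 (mod 7)


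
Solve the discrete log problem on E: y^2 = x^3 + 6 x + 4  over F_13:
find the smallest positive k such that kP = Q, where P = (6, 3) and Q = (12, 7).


Enumerate multiples of P until we hit Q = (12, 7):
  1P = (6, 3)
  2P = (11, 6)
  3P = (0, 11)
  4P = (3, 6)
  5P = (5, 9)
  6P = (12, 7)
Match found at i = 6.

k = 6


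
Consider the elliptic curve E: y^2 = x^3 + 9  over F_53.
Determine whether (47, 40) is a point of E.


Check whether y^2 = x^3 + 0 x + 9 (mod 53) for (x, y) = (47, 40).
LHS: y^2 = 40^2 mod 53 = 10
RHS: x^3 + 0 x + 9 = 47^3 + 0*47 + 9 mod 53 = 5
LHS != RHS

No, not on the curve


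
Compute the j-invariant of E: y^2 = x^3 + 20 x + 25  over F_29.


Delta = -16(4 a^3 + 27 b^2) mod 29 = 14
-1728 * (4 a)^3 = -1728 * (4*20)^3 mod 29 = 2
j = 2 * 14^(-1) mod 29 = 25

j = 25 (mod 29)


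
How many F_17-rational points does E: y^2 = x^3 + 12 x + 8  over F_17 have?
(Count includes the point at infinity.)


For each x in F_17, count y with y^2 = x^3 + 12 x + 8 mod 17:
  x = 0: RHS = 8, y in [5, 12]  -> 2 point(s)
  x = 1: RHS = 4, y in [2, 15]  -> 2 point(s)
  x = 4: RHS = 1, y in [1, 16]  -> 2 point(s)
  x = 8: RHS = 4, y in [2, 15]  -> 2 point(s)
  x = 11: RHS = 9, y in [3, 14]  -> 2 point(s)
  x = 13: RHS = 15, y in [7, 10]  -> 2 point(s)
  x = 14: RHS = 13, y in [8, 9]  -> 2 point(s)
Affine points: 14. Add the point at infinity: total = 15.

#E(F_17) = 15


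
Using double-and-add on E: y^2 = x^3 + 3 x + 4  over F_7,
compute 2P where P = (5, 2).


k = 2 = 10_2 (binary, LSB first: 01)
Double-and-add from P = (5, 2):
  bit 0 = 0: acc unchanged = O
  bit 1 = 1: acc = O + (1, 6) = (1, 6)

2P = (1, 6)


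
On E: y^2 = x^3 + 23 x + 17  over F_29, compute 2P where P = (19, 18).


Doubling: s = (3 x1^2 + a) / (2 y1)
s = (3*19^2 + 23) / (2*18) mod 29 = 13
x3 = s^2 - 2 x1 mod 29 = 13^2 - 2*19 = 15
y3 = s (x1 - x3) - y1 mod 29 = 13 * (19 - 15) - 18 = 5

2P = (15, 5)


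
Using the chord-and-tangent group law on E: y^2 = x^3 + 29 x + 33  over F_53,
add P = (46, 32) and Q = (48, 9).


P != Q, so use the chord formula.
s = (y2 - y1) / (x2 - x1) = (30) / (2) mod 53 = 15
x3 = s^2 - x1 - x2 mod 53 = 15^2 - 46 - 48 = 25
y3 = s (x1 - x3) - y1 mod 53 = 15 * (46 - 25) - 32 = 18

P + Q = (25, 18)


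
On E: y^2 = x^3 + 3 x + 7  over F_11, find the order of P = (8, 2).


Compute successive multiples of P until we hit O:
  1P = (8, 2)
  2P = (10, 5)
  3P = (9, 2)
  4P = (5, 9)
  5P = (1, 0)
  6P = (5, 2)
  7P = (9, 9)
  8P = (10, 6)
  ... (continuing to 10P)
  10P = O

ord(P) = 10


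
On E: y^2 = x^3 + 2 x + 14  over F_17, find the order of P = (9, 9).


Compute successive multiples of P until we hit O:
  1P = (9, 9)
  2P = (14, 7)
  3P = (3, 9)
  4P = (5, 8)
  5P = (2, 14)
  6P = (2, 3)
  7P = (5, 9)
  8P = (3, 8)
  ... (continuing to 11P)
  11P = O

ord(P) = 11


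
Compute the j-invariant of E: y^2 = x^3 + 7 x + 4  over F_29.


Delta = -16(4 a^3 + 27 b^2) mod 29 = 20
-1728 * (4 a)^3 = -1728 * (4*7)^3 mod 29 = 17
j = 17 * 20^(-1) mod 29 = 11

j = 11 (mod 29)


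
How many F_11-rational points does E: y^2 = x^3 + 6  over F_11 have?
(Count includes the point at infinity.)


For each x in F_11, count y with y^2 = x^3 + 0 x + 6 mod 11:
  x = 2: RHS = 3, y in [5, 6]  -> 2 point(s)
  x = 3: RHS = 0, y in [0]  -> 1 point(s)
  x = 4: RHS = 4, y in [2, 9]  -> 2 point(s)
  x = 8: RHS = 1, y in [1, 10]  -> 2 point(s)
  x = 9: RHS = 9, y in [3, 8]  -> 2 point(s)
  x = 10: RHS = 5, y in [4, 7]  -> 2 point(s)
Affine points: 11. Add the point at infinity: total = 12.

#E(F_11) = 12


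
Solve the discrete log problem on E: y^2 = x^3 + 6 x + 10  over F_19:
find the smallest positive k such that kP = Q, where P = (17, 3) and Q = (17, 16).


Enumerate multiples of P until we hit Q = (17, 16):
  1P = (17, 3)
  2P = (13, 9)
  3P = (15, 13)
  4P = (12, 10)
  5P = (14, 8)
  6P = (14, 11)
  7P = (12, 9)
  8P = (15, 6)
  9P = (13, 10)
  10P = (17, 16)
Match found at i = 10.

k = 10


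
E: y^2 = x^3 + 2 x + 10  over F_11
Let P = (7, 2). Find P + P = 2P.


Doubling: s = (3 x1^2 + a) / (2 y1)
s = (3*7^2 + 2) / (2*2) mod 11 = 7
x3 = s^2 - 2 x1 mod 11 = 7^2 - 2*7 = 2
y3 = s (x1 - x3) - y1 mod 11 = 7 * (7 - 2) - 2 = 0

2P = (2, 0)


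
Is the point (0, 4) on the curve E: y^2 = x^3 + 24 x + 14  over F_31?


Check whether y^2 = x^3 + 24 x + 14 (mod 31) for (x, y) = (0, 4).
LHS: y^2 = 4^2 mod 31 = 16
RHS: x^3 + 24 x + 14 = 0^3 + 24*0 + 14 mod 31 = 14
LHS != RHS

No, not on the curve


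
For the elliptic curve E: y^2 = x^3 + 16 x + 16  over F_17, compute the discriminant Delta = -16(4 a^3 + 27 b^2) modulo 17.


4 a^3 + 27 b^2 = 4*16^3 + 27*16^2 = 16384 + 6912 = 23296
Delta = -16 * (23296) = -372736
Delta mod 17 = 6

Delta = 6 (mod 17)


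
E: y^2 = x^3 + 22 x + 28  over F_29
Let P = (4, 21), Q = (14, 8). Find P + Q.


P != Q, so use the chord formula.
s = (y2 - y1) / (x2 - x1) = (16) / (10) mod 29 = 19
x3 = s^2 - x1 - x2 mod 29 = 19^2 - 4 - 14 = 24
y3 = s (x1 - x3) - y1 mod 29 = 19 * (4 - 24) - 21 = 5

P + Q = (24, 5)


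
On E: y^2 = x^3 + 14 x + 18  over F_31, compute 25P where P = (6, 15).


k = 25 = 11001_2 (binary, LSB first: 10011)
Double-and-add from P = (6, 15):
  bit 0 = 1: acc = O + (6, 15) = (6, 15)
  bit 1 = 0: acc unchanged = (6, 15)
  bit 2 = 0: acc unchanged = (6, 15)
  bit 3 = 1: acc = (6, 15) + (7, 26) = (15, 10)
  bit 4 = 1: acc = (15, 10) + (0, 7) = (21, 26)

25P = (21, 26)


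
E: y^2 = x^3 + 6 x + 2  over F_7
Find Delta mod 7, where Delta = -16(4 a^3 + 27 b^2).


4 a^3 + 27 b^2 = 4*6^3 + 27*2^2 = 864 + 108 = 972
Delta = -16 * (972) = -15552
Delta mod 7 = 2

Delta = 2 (mod 7)


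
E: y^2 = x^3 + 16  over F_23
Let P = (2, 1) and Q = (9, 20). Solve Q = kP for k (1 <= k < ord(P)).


Enumerate multiples of P until we hit Q = (9, 20):
  1P = (2, 1)
  2P = (9, 3)
  3P = (21, 10)
  4P = (18, 12)
  5P = (5, 7)
  6P = (20, 9)
  7P = (10, 21)
  8P = (0, 4)
  9P = (6, 5)
  10P = (16, 8)
  11P = (11, 6)
  12P = (14, 0)
  13P = (11, 17)
  14P = (16, 15)
  15P = (6, 18)
  16P = (0, 19)
  17P = (10, 2)
  18P = (20, 14)
  19P = (5, 16)
  20P = (18, 11)
  21P = (21, 13)
  22P = (9, 20)
Match found at i = 22.

k = 22


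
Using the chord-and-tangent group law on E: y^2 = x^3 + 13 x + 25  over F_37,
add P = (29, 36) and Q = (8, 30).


P != Q, so use the chord formula.
s = (y2 - y1) / (x2 - x1) = (31) / (16) mod 37 = 32
x3 = s^2 - x1 - x2 mod 37 = 32^2 - 29 - 8 = 25
y3 = s (x1 - x3) - y1 mod 37 = 32 * (29 - 25) - 36 = 18

P + Q = (25, 18)


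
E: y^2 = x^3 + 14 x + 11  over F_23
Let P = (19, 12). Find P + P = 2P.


Doubling: s = (3 x1^2 + a) / (2 y1)
s = (3*19^2 + 14) / (2*12) mod 23 = 16
x3 = s^2 - 2 x1 mod 23 = 16^2 - 2*19 = 11
y3 = s (x1 - x3) - y1 mod 23 = 16 * (19 - 11) - 12 = 1

2P = (11, 1)


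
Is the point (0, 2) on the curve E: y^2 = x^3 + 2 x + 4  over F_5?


Check whether y^2 = x^3 + 2 x + 4 (mod 5) for (x, y) = (0, 2).
LHS: y^2 = 2^2 mod 5 = 4
RHS: x^3 + 2 x + 4 = 0^3 + 2*0 + 4 mod 5 = 4
LHS = RHS

Yes, on the curve


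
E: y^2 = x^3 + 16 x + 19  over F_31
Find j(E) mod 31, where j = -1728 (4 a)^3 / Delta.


Delta = -16(4 a^3 + 27 b^2) mod 31 = 1
-1728 * (4 a)^3 = -1728 * (4*16)^3 mod 31 = 2
j = 2 * 1^(-1) mod 31 = 2

j = 2 (mod 31)


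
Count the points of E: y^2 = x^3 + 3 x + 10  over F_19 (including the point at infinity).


For each x in F_19, count y with y^2 = x^3 + 3 x + 10 mod 19:
  x = 2: RHS = 5, y in [9, 10]  -> 2 point(s)
  x = 5: RHS = 17, y in [6, 13]  -> 2 point(s)
  x = 6: RHS = 16, y in [4, 15]  -> 2 point(s)
  x = 9: RHS = 6, y in [5, 14]  -> 2 point(s)
  x = 11: RHS = 6, y in [5, 14]  -> 2 point(s)
  x = 12: RHS = 7, y in [8, 11]  -> 2 point(s)
  x = 13: RHS = 4, y in [2, 17]  -> 2 point(s)
  x = 18: RHS = 6, y in [5, 14]  -> 2 point(s)
Affine points: 16. Add the point at infinity: total = 17.

#E(F_19) = 17


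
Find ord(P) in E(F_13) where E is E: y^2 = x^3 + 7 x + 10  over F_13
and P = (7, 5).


Compute successive multiples of P until we hit O:
  1P = (7, 5)
  2P = (11, 1)
  3P = (9, 10)
  4P = (0, 6)
  5P = (10, 1)
  6P = (5, 1)
  7P = (5, 12)
  8P = (10, 12)
  ... (continuing to 13P)
  13P = O

ord(P) = 13


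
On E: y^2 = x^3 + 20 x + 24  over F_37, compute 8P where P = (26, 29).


k = 8 = 1000_2 (binary, LSB first: 0001)
Double-and-add from P = (26, 29):
  bit 0 = 0: acc unchanged = O
  bit 1 = 0: acc unchanged = O
  bit 2 = 0: acc unchanged = O
  bit 3 = 1: acc = O + (7, 10) = (7, 10)

8P = (7, 10)


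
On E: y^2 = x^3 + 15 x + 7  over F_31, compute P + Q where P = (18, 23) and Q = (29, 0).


P != Q, so use the chord formula.
s = (y2 - y1) / (x2 - x1) = (8) / (11) mod 31 = 12
x3 = s^2 - x1 - x2 mod 31 = 12^2 - 18 - 29 = 4
y3 = s (x1 - x3) - y1 mod 31 = 12 * (18 - 4) - 23 = 21

P + Q = (4, 21)


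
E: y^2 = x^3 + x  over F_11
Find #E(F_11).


For each x in F_11, count y with y^2 = x^3 + 1 x + 0 mod 11:
  x = 0: RHS = 0, y in [0]  -> 1 point(s)
  x = 5: RHS = 9, y in [3, 8]  -> 2 point(s)
  x = 7: RHS = 9, y in [3, 8]  -> 2 point(s)
  x = 8: RHS = 3, y in [5, 6]  -> 2 point(s)
  x = 9: RHS = 1, y in [1, 10]  -> 2 point(s)
  x = 10: RHS = 9, y in [3, 8]  -> 2 point(s)
Affine points: 11. Add the point at infinity: total = 12.

#E(F_11) = 12


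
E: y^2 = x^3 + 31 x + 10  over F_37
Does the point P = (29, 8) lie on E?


Check whether y^2 = x^3 + 31 x + 10 (mod 37) for (x, y) = (29, 8).
LHS: y^2 = 8^2 mod 37 = 27
RHS: x^3 + 31 x + 10 = 29^3 + 31*29 + 10 mod 37 = 27
LHS = RHS

Yes, on the curve


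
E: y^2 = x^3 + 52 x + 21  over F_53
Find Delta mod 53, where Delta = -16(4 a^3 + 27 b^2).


4 a^3 + 27 b^2 = 4*52^3 + 27*21^2 = 562432 + 11907 = 574339
Delta = -16 * (574339) = -9189424
Delta mod 53 = 34

Delta = 34 (mod 53)


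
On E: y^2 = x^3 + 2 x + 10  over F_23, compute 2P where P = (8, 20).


k = 2 = 10_2 (binary, LSB first: 01)
Double-and-add from P = (8, 20):
  bit 0 = 0: acc unchanged = O
  bit 1 = 1: acc = O + (20, 0) = (20, 0)

2P = (20, 0)


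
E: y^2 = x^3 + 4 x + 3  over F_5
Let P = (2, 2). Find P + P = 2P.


Doubling: s = (3 x1^2 + a) / (2 y1)
s = (3*2^2 + 4) / (2*2) mod 5 = 4
x3 = s^2 - 2 x1 mod 5 = 4^2 - 2*2 = 2
y3 = s (x1 - x3) - y1 mod 5 = 4 * (2 - 2) - 2 = 3

2P = (2, 3)


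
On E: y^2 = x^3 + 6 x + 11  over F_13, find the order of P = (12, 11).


Compute successive multiples of P until we hit O:
  1P = (12, 11)
  2P = (3, 11)
  3P = (11, 2)
  4P = (6, 4)
  5P = (9, 12)
  6P = (8, 5)
  7P = (5, 6)
  8P = (5, 7)
  ... (continuing to 15P)
  15P = O

ord(P) = 15


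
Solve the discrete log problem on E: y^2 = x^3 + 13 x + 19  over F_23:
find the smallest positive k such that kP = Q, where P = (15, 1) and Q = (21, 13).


Enumerate multiples of P until we hit Q = (21, 13):
  1P = (15, 1)
  2P = (17, 1)
  3P = (14, 22)
  4P = (21, 10)
  5P = (18, 6)
  6P = (3, 19)
  7P = (13, 19)
  8P = (7, 19)
  9P = (19, 8)
  10P = (5, 5)
  11P = (5, 18)
  12P = (19, 15)
  13P = (7, 4)
  14P = (13, 4)
  15P = (3, 4)
  16P = (18, 17)
  17P = (21, 13)
Match found at i = 17.

k = 17


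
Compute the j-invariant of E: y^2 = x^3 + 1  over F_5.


Delta = -16(4 a^3 + 27 b^2) mod 5 = 3
-1728 * (4 a)^3 = -1728 * (4*0)^3 mod 5 = 0
j = 0 * 3^(-1) mod 5 = 0

j = 0 (mod 5)


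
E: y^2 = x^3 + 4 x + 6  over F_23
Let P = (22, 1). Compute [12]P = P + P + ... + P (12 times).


k = 12 = 1100_2 (binary, LSB first: 0011)
Double-and-add from P = (22, 1):
  bit 0 = 0: acc unchanged = O
  bit 1 = 0: acc unchanged = O
  bit 2 = 1: acc = O + (9, 9) = (9, 9)
  bit 3 = 1: acc = (9, 9) + (0, 11) = (22, 22)

12P = (22, 22)


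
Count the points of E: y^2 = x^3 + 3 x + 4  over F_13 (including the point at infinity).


For each x in F_13, count y with y^2 = x^3 + 3 x + 4 mod 13:
  x = 0: RHS = 4, y in [2, 11]  -> 2 point(s)
  x = 3: RHS = 1, y in [1, 12]  -> 2 point(s)
  x = 5: RHS = 1, y in [1, 12]  -> 2 point(s)
  x = 6: RHS = 4, y in [2, 11]  -> 2 point(s)
  x = 7: RHS = 4, y in [2, 11]  -> 2 point(s)
  x = 11: RHS = 3, y in [4, 9]  -> 2 point(s)
  x = 12: RHS = 0, y in [0]  -> 1 point(s)
Affine points: 13. Add the point at infinity: total = 14.

#E(F_13) = 14


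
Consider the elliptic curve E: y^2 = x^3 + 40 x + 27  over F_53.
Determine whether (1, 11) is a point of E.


Check whether y^2 = x^3 + 40 x + 27 (mod 53) for (x, y) = (1, 11).
LHS: y^2 = 11^2 mod 53 = 15
RHS: x^3 + 40 x + 27 = 1^3 + 40*1 + 27 mod 53 = 15
LHS = RHS

Yes, on the curve


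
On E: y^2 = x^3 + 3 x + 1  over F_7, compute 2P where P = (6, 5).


Doubling: s = (3 x1^2 + a) / (2 y1)
s = (3*6^2 + 3) / (2*5) mod 7 = 2
x3 = s^2 - 2 x1 mod 7 = 2^2 - 2*6 = 6
y3 = s (x1 - x3) - y1 mod 7 = 2 * (6 - 6) - 5 = 2

2P = (6, 2)


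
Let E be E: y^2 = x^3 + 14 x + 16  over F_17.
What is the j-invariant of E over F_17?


Delta = -16(4 a^3 + 27 b^2) mod 17 = 4
-1728 * (4 a)^3 = -1728 * (4*14)^3 mod 17 = 2
j = 2 * 4^(-1) mod 17 = 9

j = 9 (mod 17)


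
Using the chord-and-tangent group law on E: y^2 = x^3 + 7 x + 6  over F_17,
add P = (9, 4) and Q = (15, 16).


P != Q, so use the chord formula.
s = (y2 - y1) / (x2 - x1) = (12) / (6) mod 17 = 2
x3 = s^2 - x1 - x2 mod 17 = 2^2 - 9 - 15 = 14
y3 = s (x1 - x3) - y1 mod 17 = 2 * (9 - 14) - 4 = 3

P + Q = (14, 3)


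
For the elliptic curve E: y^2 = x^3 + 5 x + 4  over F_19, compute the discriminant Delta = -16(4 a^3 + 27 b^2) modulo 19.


4 a^3 + 27 b^2 = 4*5^3 + 27*4^2 = 500 + 432 = 932
Delta = -16 * (932) = -14912
Delta mod 19 = 3

Delta = 3 (mod 19)


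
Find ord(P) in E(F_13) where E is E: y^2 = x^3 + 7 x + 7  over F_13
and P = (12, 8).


Compute successive multiples of P until we hit O:
  1P = (12, 8)
  2P = (3, 9)
  3P = (7, 3)
  4P = (8, 9)
  5P = (2, 9)
  6P = (2, 4)
  7P = (8, 4)
  8P = (7, 10)
  ... (continuing to 11P)
  11P = O

ord(P) = 11


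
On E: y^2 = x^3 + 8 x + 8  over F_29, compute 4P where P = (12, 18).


k = 4 = 100_2 (binary, LSB first: 001)
Double-and-add from P = (12, 18):
  bit 0 = 0: acc unchanged = O
  bit 1 = 0: acc unchanged = O
  bit 2 = 1: acc = O + (8, 2) = (8, 2)

4P = (8, 2)


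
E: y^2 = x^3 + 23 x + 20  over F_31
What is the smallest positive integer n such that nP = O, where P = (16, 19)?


Compute successive multiples of P until we hit O:
  1P = (16, 19)
  2P = (27, 9)
  3P = (27, 22)
  4P = (16, 12)
  5P = O

ord(P) = 5


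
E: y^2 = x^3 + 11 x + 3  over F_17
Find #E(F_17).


For each x in F_17, count y with y^2 = x^3 + 11 x + 3 mod 17:
  x = 1: RHS = 15, y in [7, 10]  -> 2 point(s)
  x = 2: RHS = 16, y in [4, 13]  -> 2 point(s)
  x = 4: RHS = 9, y in [3, 14]  -> 2 point(s)
  x = 5: RHS = 13, y in [8, 9]  -> 2 point(s)
  x = 6: RHS = 13, y in [8, 9]  -> 2 point(s)
  x = 7: RHS = 15, y in [7, 10]  -> 2 point(s)
  x = 8: RHS = 8, y in [5, 12]  -> 2 point(s)
  x = 9: RHS = 15, y in [7, 10]  -> 2 point(s)
  x = 10: RHS = 8, y in [5, 12]  -> 2 point(s)
  x = 16: RHS = 8, y in [5, 12]  -> 2 point(s)
Affine points: 20. Add the point at infinity: total = 21.

#E(F_17) = 21


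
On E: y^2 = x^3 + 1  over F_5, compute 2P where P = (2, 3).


Doubling: s = (3 x1^2 + a) / (2 y1)
s = (3*2^2 + 0) / (2*3) mod 5 = 2
x3 = s^2 - 2 x1 mod 5 = 2^2 - 2*2 = 0
y3 = s (x1 - x3) - y1 mod 5 = 2 * (2 - 0) - 3 = 1

2P = (0, 1)


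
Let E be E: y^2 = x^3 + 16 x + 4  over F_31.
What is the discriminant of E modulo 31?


4 a^3 + 27 b^2 = 4*16^3 + 27*4^2 = 16384 + 432 = 16816
Delta = -16 * (16816) = -269056
Delta mod 31 = 24

Delta = 24 (mod 31)


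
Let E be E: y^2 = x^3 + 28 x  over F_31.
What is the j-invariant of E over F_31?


Delta = -16(4 a^3 + 27 b^2) mod 31 = 23
-1728 * (4 a)^3 = -1728 * (4*28)^3 mod 31 = 2
j = 2 * 23^(-1) mod 31 = 23

j = 23 (mod 31)


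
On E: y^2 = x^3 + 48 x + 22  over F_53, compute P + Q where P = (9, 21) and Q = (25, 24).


P != Q, so use the chord formula.
s = (y2 - y1) / (x2 - x1) = (3) / (16) mod 53 = 30
x3 = s^2 - x1 - x2 mod 53 = 30^2 - 9 - 25 = 18
y3 = s (x1 - x3) - y1 mod 53 = 30 * (9 - 18) - 21 = 27

P + Q = (18, 27)


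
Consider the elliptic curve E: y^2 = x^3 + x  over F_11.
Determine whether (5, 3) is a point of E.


Check whether y^2 = x^3 + 1 x + 0 (mod 11) for (x, y) = (5, 3).
LHS: y^2 = 3^2 mod 11 = 9
RHS: x^3 + 1 x + 0 = 5^3 + 1*5 + 0 mod 11 = 9
LHS = RHS

Yes, on the curve


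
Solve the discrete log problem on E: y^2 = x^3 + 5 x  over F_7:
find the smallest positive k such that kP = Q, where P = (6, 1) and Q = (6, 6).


Enumerate multiples of P until we hit Q = (6, 6):
  1P = (6, 1)
  2P = (4, 0)
  3P = (6, 6)
Match found at i = 3.

k = 3


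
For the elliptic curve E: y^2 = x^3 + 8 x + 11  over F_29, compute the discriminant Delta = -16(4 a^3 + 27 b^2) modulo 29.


4 a^3 + 27 b^2 = 4*8^3 + 27*11^2 = 2048 + 3267 = 5315
Delta = -16 * (5315) = -85040
Delta mod 29 = 17

Delta = 17 (mod 29)


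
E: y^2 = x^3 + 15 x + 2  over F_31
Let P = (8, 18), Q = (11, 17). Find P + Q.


P != Q, so use the chord formula.
s = (y2 - y1) / (x2 - x1) = (30) / (3) mod 31 = 10
x3 = s^2 - x1 - x2 mod 31 = 10^2 - 8 - 11 = 19
y3 = s (x1 - x3) - y1 mod 31 = 10 * (8 - 19) - 18 = 27

P + Q = (19, 27)


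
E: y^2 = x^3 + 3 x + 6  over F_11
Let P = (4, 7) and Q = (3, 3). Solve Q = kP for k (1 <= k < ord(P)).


Enumerate multiples of P until we hit Q = (3, 3):
  1P = (4, 7)
  2P = (6, 3)
  3P = (5, 6)
  4P = (3, 3)
Match found at i = 4.

k = 4


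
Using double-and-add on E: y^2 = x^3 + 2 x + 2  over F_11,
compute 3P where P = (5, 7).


k = 3 = 11_2 (binary, LSB first: 11)
Double-and-add from P = (5, 7):
  bit 0 = 1: acc = O + (5, 7) = (5, 7)
  bit 1 = 1: acc = (5, 7) + (1, 4) = (9, 1)

3P = (9, 1)


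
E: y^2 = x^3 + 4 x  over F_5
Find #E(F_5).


For each x in F_5, count y with y^2 = x^3 + 4 x + 0 mod 5:
  x = 0: RHS = 0, y in [0]  -> 1 point(s)
  x = 1: RHS = 0, y in [0]  -> 1 point(s)
  x = 2: RHS = 1, y in [1, 4]  -> 2 point(s)
  x = 3: RHS = 4, y in [2, 3]  -> 2 point(s)
  x = 4: RHS = 0, y in [0]  -> 1 point(s)
Affine points: 7. Add the point at infinity: total = 8.

#E(F_5) = 8


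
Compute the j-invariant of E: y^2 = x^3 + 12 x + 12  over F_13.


Delta = -16(4 a^3 + 27 b^2) mod 13 = 9
-1728 * (4 a)^3 = -1728 * (4*12)^3 mod 13 = 1
j = 1 * 9^(-1) mod 13 = 3

j = 3 (mod 13)


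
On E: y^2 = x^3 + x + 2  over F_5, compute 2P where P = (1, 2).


Doubling: s = (3 x1^2 + a) / (2 y1)
s = (3*1^2 + 1) / (2*2) mod 5 = 1
x3 = s^2 - 2 x1 mod 5 = 1^2 - 2*1 = 4
y3 = s (x1 - x3) - y1 mod 5 = 1 * (1 - 4) - 2 = 0

2P = (4, 0)


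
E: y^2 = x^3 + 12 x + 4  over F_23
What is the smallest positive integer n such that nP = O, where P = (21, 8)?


Compute successive multiples of P until we hit O:
  1P = (21, 8)
  2P = (12, 17)
  3P = (14, 8)
  4P = (11, 15)
  5P = (0, 21)
  6P = (4, 22)
  7P = (6, 4)
  8P = (2, 17)
  ... (continuing to 21P)
  21P = O

ord(P) = 21


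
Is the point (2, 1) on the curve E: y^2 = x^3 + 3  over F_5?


Check whether y^2 = x^3 + 0 x + 3 (mod 5) for (x, y) = (2, 1).
LHS: y^2 = 1^2 mod 5 = 1
RHS: x^3 + 0 x + 3 = 2^3 + 0*2 + 3 mod 5 = 1
LHS = RHS

Yes, on the curve


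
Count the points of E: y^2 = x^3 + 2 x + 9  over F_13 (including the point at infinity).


For each x in F_13, count y with y^2 = x^3 + 2 x + 9 mod 13:
  x = 0: RHS = 9, y in [3, 10]  -> 2 point(s)
  x = 1: RHS = 12, y in [5, 8]  -> 2 point(s)
  x = 3: RHS = 3, y in [4, 9]  -> 2 point(s)
  x = 4: RHS = 3, y in [4, 9]  -> 2 point(s)
  x = 5: RHS = 1, y in [1, 12]  -> 2 point(s)
  x = 6: RHS = 3, y in [4, 9]  -> 2 point(s)
  x = 8: RHS = 4, y in [2, 11]  -> 2 point(s)
  x = 11: RHS = 10, y in [6, 7]  -> 2 point(s)
Affine points: 16. Add the point at infinity: total = 17.

#E(F_13) = 17


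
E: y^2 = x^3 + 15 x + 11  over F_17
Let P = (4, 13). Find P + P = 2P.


Doubling: s = (3 x1^2 + a) / (2 y1)
s = (3*4^2 + 15) / (2*13) mod 17 = 7
x3 = s^2 - 2 x1 mod 17 = 7^2 - 2*4 = 7
y3 = s (x1 - x3) - y1 mod 17 = 7 * (4 - 7) - 13 = 0

2P = (7, 0)


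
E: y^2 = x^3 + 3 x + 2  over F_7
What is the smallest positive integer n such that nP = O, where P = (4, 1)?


Compute successive multiples of P until we hit O:
  1P = (4, 1)
  2P = (0, 3)
  3P = (5, 3)
  4P = (2, 3)
  5P = (2, 4)
  6P = (5, 4)
  7P = (0, 4)
  8P = (4, 6)
  ... (continuing to 9P)
  9P = O

ord(P) = 9


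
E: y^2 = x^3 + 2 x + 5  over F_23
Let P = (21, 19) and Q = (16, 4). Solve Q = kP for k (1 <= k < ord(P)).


Enumerate multiples of P until we hit Q = (16, 4):
  1P = (21, 19)
  2P = (20, 8)
  3P = (11, 22)
  4P = (18, 10)
  5P = (16, 19)
  6P = (9, 4)
  7P = (19, 18)
  8P = (12, 20)
  9P = (15, 11)
  10P = (22, 18)
  11P = (4, 10)
  12P = (6, 16)
  13P = (8, 2)
  14P = (10, 6)
  15P = (1, 13)
  16P = (5, 18)
  17P = (5, 5)
  18P = (1, 10)
  19P = (10, 17)
  20P = (8, 21)
  21P = (6, 7)
  22P = (4, 13)
  23P = (22, 5)
  24P = (15, 12)
  25P = (12, 3)
  26P = (19, 5)
  27P = (9, 19)
  28P = (16, 4)
Match found at i = 28.

k = 28


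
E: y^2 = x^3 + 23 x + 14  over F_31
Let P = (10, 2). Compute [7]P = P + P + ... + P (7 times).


k = 7 = 111_2 (binary, LSB first: 111)
Double-and-add from P = (10, 2):
  bit 0 = 1: acc = O + (10, 2) = (10, 2)
  bit 1 = 1: acc = (10, 2) + (8, 20) = (1, 10)
  bit 2 = 1: acc = (1, 10) + (25, 1) = (25, 30)

7P = (25, 30)


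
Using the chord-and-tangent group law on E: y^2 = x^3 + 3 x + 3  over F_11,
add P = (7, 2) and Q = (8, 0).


P != Q, so use the chord formula.
s = (y2 - y1) / (x2 - x1) = (9) / (1) mod 11 = 9
x3 = s^2 - x1 - x2 mod 11 = 9^2 - 7 - 8 = 0
y3 = s (x1 - x3) - y1 mod 11 = 9 * (7 - 0) - 2 = 6

P + Q = (0, 6)


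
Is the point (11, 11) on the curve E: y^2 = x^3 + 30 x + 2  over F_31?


Check whether y^2 = x^3 + 30 x + 2 (mod 31) for (x, y) = (11, 11).
LHS: y^2 = 11^2 mod 31 = 28
RHS: x^3 + 30 x + 2 = 11^3 + 30*11 + 2 mod 31 = 20
LHS != RHS

No, not on the curve


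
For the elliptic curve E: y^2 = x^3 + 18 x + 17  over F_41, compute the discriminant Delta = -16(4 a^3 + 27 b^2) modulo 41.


4 a^3 + 27 b^2 = 4*18^3 + 27*17^2 = 23328 + 7803 = 31131
Delta = -16 * (31131) = -498096
Delta mod 41 = 13

Delta = 13 (mod 41)


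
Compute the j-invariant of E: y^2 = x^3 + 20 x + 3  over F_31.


Delta = -16(4 a^3 + 27 b^2) mod 31 = 14
-1728 * (4 a)^3 = -1728 * (4*20)^3 mod 31 = 1
j = 1 * 14^(-1) mod 31 = 20

j = 20 (mod 31)


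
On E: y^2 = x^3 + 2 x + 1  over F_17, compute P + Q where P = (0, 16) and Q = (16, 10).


P != Q, so use the chord formula.
s = (y2 - y1) / (x2 - x1) = (11) / (16) mod 17 = 6
x3 = s^2 - x1 - x2 mod 17 = 6^2 - 0 - 16 = 3
y3 = s (x1 - x3) - y1 mod 17 = 6 * (0 - 3) - 16 = 0

P + Q = (3, 0)
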